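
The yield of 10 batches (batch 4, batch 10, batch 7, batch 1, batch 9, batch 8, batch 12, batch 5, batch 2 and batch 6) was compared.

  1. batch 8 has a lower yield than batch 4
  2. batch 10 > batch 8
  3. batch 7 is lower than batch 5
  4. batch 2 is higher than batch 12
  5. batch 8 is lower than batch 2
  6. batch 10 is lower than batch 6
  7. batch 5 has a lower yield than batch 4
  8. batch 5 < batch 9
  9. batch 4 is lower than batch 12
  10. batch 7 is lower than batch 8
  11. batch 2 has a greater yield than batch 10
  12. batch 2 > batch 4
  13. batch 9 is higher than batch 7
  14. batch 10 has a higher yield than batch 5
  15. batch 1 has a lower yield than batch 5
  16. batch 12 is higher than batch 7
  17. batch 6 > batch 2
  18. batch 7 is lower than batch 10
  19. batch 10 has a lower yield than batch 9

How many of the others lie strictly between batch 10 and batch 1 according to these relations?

1

The relations place batch 1 below batch 10. An element lies strictly between them when it is forced above batch 1 and also forced below batch 10.
Above batch 1: {batch 5, batch 4, batch 12, batch 2, batch 6, batch 9}. Below batch 10: {batch 7, batch 5, batch 8}.
Intersection: {batch 5} — 1.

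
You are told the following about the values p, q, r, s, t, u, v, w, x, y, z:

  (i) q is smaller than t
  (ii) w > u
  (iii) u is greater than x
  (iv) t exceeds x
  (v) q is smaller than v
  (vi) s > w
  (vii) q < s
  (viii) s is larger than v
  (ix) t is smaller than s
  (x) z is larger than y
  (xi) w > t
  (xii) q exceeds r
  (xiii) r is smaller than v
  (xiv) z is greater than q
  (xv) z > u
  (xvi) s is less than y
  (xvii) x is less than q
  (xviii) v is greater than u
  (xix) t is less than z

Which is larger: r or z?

z

r < q and q < v give r < v.
With v < s: r < q < v < s.
Then s < y extends the chain to y.
With y < z: r < q < v < s < y < z.
So r < z; z is the larger of the two.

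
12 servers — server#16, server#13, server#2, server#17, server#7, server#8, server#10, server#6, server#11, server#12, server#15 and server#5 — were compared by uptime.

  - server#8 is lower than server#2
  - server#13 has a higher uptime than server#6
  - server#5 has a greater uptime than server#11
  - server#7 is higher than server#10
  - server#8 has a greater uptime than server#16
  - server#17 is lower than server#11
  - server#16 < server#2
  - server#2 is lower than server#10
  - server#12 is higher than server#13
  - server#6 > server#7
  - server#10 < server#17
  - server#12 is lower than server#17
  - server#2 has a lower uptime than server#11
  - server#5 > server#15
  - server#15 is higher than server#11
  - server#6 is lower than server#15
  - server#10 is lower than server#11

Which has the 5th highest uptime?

Piecing the relations together gives one ordering: server#16 < server#8 < server#2 < server#10 < server#7 < server#6 < server#13 < server#12 < server#17 < server#11 < server#15 < server#5.
The 5th largest is server#12.

server#12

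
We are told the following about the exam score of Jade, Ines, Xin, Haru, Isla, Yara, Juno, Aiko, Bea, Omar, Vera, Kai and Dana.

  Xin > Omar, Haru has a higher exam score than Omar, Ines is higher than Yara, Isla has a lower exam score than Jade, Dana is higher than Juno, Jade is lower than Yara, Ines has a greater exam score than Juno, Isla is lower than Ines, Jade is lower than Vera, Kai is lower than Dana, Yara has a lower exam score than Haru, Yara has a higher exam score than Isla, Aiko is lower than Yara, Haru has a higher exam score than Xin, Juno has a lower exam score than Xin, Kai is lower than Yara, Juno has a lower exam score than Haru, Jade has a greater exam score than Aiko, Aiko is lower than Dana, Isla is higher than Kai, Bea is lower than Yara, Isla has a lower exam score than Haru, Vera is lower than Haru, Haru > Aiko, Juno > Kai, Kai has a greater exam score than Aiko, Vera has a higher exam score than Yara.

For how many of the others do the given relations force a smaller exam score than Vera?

6

Directly below Vera: Jade, Yara.
One step further: Aiko, Kai, Isla, Bea (6 so far).
No other element is forced below Vera by the given relations, so the count is 6.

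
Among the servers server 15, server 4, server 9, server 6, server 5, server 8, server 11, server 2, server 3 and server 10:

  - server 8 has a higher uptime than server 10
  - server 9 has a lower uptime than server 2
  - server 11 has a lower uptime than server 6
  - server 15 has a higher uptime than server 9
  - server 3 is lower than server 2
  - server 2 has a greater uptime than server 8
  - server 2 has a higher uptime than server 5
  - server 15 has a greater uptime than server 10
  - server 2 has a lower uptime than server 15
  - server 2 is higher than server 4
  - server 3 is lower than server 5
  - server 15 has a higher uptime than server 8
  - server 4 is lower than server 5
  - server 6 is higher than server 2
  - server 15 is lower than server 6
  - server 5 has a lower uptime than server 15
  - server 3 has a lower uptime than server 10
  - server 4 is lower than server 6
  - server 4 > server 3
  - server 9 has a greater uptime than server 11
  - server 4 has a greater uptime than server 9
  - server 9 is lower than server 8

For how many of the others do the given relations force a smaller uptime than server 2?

From server 2 the given relations immediately reach server 3, server 9, server 4, server 8, server 5.
From those, server 10, server 11 — 7 in total.
Nothing else is reachable below server 2; 7 in all.

7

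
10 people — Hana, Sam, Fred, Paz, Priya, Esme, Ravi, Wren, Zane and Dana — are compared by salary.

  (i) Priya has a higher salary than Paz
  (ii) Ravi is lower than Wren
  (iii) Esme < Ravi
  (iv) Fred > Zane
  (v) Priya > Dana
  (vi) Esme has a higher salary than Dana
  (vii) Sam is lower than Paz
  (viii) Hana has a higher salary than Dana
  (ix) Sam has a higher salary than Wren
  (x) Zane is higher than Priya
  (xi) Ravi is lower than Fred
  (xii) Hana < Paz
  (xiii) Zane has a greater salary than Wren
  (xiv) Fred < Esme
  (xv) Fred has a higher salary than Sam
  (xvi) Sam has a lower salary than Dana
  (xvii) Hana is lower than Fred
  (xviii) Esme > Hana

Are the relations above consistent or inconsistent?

inconsistent

We have Esme < Ravi stated directly, yet also Ravi < Wren < Sam < Dana < Hana < Paz < Priya < Zane < Fred < Esme by chaining the others — so Ravi < Esme. Contradiction.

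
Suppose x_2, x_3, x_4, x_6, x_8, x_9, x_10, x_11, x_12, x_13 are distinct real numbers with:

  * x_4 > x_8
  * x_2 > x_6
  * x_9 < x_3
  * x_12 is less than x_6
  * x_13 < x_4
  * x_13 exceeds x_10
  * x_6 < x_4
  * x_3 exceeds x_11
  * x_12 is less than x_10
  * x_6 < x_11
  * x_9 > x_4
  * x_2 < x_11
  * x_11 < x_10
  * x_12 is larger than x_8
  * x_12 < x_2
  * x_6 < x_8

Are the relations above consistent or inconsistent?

inconsistent

Chaining the given relations yields x_6 < x_8 < x_12, so x_6 < x_12. But one relation states x_12 < x_6. These cannot both hold.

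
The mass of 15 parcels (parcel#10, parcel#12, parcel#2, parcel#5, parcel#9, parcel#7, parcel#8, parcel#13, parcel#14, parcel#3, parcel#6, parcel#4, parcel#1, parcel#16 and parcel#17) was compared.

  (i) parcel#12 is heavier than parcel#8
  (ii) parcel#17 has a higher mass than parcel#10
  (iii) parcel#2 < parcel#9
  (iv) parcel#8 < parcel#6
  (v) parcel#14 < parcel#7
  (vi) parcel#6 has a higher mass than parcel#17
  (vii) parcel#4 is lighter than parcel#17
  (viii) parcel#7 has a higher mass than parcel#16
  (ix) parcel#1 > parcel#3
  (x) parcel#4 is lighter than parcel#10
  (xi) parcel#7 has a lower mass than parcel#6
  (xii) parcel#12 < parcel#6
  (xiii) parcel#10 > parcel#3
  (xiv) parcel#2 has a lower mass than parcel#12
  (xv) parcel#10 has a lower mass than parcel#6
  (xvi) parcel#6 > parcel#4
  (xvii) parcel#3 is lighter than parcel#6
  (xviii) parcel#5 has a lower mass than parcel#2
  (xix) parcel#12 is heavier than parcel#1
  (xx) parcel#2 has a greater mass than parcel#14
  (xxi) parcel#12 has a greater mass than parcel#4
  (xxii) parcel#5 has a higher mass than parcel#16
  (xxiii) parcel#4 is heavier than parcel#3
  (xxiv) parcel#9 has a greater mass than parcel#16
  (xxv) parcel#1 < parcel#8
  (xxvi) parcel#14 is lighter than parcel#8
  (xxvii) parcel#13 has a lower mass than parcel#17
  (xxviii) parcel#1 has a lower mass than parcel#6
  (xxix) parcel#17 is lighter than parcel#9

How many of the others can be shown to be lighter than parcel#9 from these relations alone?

9

The elements the relations force below parcel#9 are parcel#14, parcel#3, parcel#16, parcel#13, parcel#4, parcel#10, parcel#5, parcel#2, parcel#17 — no chain reaches any other.
That is 9.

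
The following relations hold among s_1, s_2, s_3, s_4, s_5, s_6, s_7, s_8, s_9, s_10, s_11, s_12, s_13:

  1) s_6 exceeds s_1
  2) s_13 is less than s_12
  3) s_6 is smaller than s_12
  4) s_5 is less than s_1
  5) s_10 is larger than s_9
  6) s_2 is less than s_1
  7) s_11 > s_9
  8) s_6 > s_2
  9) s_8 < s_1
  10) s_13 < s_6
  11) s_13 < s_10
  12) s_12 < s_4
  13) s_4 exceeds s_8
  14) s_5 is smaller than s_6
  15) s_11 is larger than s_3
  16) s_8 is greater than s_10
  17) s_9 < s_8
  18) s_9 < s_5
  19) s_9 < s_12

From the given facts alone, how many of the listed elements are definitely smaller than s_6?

Directly below s_6: s_5, s_13, s_2, s_1.
One step further: s_9, s_8 (6 so far).
One step further: s_10 (7 so far).
No other element is forced below s_6 by the given relations, so the count is 7.

7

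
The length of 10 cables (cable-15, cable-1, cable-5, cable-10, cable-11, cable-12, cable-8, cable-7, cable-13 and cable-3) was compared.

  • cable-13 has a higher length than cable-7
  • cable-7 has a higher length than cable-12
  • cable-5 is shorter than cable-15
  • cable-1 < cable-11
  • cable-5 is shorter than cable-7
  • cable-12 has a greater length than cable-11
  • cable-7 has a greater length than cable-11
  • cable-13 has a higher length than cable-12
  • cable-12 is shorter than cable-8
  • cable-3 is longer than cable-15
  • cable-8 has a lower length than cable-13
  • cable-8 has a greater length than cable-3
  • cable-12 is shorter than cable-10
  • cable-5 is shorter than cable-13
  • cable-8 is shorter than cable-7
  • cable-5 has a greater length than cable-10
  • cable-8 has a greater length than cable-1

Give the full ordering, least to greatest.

Each adjacent pair is fixed by a given relation: cable-1 < cable-11; cable-11 < cable-12; cable-12 < cable-10; cable-10 < cable-5; cable-5 < cable-15; cable-15 < cable-3; cable-3 < cable-8; cable-8 < cable-7; cable-7 < cable-13. Chaining them end to end gives the full order.

cable-1 < cable-11 < cable-12 < cable-10 < cable-5 < cable-15 < cable-3 < cable-8 < cable-7 < cable-13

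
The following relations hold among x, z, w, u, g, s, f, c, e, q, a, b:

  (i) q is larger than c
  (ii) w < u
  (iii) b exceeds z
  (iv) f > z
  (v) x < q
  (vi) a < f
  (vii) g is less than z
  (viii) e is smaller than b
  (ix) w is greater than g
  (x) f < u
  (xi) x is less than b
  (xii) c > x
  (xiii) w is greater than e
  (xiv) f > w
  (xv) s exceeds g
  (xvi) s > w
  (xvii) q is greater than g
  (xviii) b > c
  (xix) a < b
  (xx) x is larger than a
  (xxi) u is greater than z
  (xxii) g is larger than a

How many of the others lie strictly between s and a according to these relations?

The relations place a below s. An element lies strictly between them when it is forced above a and also forced below s.
Above a: {x, c, g, z, w, f, u, b, q}. Below s: {e, g, w}.
Intersection: {g, w} — 2.

2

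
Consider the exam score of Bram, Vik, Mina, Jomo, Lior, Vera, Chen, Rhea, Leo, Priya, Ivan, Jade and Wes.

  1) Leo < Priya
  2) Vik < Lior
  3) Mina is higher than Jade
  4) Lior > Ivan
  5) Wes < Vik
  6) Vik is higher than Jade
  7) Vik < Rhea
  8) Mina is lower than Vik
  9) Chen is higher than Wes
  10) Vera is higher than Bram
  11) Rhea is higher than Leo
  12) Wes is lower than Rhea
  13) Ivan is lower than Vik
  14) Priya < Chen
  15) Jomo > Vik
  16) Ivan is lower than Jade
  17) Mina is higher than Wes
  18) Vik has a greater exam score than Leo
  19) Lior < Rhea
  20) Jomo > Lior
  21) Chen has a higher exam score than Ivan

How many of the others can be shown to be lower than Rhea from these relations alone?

7

The elements the relations force below Rhea are Ivan, Jade, Leo, Wes, Mina, Vik, Lior — no chain reaches any other.
That is 7.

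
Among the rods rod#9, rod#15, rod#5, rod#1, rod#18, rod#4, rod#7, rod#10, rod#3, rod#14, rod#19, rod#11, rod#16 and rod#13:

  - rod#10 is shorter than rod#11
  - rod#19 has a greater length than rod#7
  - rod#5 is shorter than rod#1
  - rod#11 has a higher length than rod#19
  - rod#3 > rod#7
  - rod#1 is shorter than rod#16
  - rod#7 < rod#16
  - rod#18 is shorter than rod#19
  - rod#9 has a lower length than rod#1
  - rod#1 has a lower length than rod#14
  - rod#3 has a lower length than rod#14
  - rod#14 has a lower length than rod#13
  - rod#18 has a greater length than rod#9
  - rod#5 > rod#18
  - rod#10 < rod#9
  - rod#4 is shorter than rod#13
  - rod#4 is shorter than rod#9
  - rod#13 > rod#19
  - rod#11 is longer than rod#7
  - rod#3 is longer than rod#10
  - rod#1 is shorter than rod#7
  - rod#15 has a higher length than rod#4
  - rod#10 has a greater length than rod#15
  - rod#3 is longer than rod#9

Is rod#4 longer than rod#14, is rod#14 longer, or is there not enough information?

rod#4 < rod#15 and rod#15 < rod#10 give rod#4 < rod#10.
Then rod#10 < rod#9 extends the chain to rod#9.
Then rod#9 < rod#18 extends the chain to rod#18.
With rod#18 < rod#5: rod#4 < rod#15 < rod#10 < rod#9 < rod#18 < rod#5.
Then rod#5 < rod#1 extends the chain to rod#1.
With rod#1 < rod#7: rod#4 < rod#15 < rod#10 < rod#9 < rod#18 < rod#5 < rod#1 < rod#7.
Then rod#7 < rod#3 extends the chain to rod#3.
Then rod#3 < rod#14 extends the chain to rod#14.
So rod#14 is longer.

rod#14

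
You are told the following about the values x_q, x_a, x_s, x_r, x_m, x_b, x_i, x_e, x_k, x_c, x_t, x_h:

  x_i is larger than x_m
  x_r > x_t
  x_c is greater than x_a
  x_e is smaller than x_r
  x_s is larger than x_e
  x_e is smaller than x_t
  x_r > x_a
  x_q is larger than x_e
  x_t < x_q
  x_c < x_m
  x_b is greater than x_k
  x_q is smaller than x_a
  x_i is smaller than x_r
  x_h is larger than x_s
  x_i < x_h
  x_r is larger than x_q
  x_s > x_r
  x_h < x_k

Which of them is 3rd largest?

x_h

The consecutive relations fix a unique order: x_e < x_t < x_q < x_a < x_c < x_m < x_i < x_r < x_s < x_h < x_k < x_b.
The 3rd largest is x_h.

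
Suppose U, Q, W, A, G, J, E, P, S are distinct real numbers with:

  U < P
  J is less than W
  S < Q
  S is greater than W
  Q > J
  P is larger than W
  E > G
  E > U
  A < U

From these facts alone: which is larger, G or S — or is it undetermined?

Following every chain through G: above G we get E.
S is not reached, and no chain runs the other way from S to G.
So the given relations leave the order of G and S undetermined.

undetermined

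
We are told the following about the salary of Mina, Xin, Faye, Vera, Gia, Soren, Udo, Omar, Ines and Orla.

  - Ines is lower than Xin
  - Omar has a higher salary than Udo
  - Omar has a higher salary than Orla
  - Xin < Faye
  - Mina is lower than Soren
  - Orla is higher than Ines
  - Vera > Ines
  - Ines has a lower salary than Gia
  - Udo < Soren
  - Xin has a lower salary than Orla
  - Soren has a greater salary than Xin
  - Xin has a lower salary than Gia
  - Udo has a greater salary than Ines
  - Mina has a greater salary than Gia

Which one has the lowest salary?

Ines

Vera is not least since Ines < Vera; Udo is not least since Ines < Udo; Xin is not least since Ines < Xin; Orla is not least since Ines < Orla; Omar is not least since Orla < Omar; Gia is not least since Ines < Gia; Mina is not least since Gia < Mina; Soren is not least since Xin < Soren; Faye is not least since Xin < Faye.
Only Ines has nothing below it, so Ines is the lowest salary.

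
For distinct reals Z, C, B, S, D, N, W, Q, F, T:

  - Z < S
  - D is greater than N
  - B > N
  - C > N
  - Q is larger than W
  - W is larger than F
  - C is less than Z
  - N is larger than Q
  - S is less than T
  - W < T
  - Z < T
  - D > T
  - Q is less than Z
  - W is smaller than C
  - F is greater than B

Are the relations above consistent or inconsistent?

Chaining the given relations yields Q < N < B < F < W, so Q < W. But one relation states W < Q. These cannot both hold.

inconsistent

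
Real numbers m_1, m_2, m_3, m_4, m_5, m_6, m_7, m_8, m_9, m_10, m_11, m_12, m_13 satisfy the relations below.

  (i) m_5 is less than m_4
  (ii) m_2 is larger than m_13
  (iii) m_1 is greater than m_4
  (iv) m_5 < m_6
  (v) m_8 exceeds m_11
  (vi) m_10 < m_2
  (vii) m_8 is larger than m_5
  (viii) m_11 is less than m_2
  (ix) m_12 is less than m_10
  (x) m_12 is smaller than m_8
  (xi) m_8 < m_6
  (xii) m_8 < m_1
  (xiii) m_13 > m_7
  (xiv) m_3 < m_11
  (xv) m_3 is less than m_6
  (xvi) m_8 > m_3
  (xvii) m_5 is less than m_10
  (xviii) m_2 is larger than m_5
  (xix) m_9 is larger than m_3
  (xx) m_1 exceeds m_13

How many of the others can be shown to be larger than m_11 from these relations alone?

4

The elements the relations force above m_11 are m_2, m_8, m_1, m_6 — no chain reaches any other.
That is 4.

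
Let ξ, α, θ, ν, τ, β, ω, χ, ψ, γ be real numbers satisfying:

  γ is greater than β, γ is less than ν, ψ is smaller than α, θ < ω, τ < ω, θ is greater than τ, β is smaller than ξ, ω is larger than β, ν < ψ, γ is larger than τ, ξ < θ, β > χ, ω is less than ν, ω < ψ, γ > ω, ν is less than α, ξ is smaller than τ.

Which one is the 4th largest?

γ

Piecing the relations together gives one ordering: χ < β < ξ < τ < θ < ω < γ < ν < ψ < α.
The 4th largest is γ.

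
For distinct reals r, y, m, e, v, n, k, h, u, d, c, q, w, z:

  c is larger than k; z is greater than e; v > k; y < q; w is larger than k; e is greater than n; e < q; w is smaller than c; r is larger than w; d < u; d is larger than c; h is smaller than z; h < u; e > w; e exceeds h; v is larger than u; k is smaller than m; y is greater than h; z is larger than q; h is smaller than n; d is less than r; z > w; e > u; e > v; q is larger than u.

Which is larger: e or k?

k < c and c < d give k < d.
With d < u: k < c < d < u.
With u < v: k < c < d < u < v.
With v < e: k < c < d < u < v < e.
So k < e; e is the larger of the two.

e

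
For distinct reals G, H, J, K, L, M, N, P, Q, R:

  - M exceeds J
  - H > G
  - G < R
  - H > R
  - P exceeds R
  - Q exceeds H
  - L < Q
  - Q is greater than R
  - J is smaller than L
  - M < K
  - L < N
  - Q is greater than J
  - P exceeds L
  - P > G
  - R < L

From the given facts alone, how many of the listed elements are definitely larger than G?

6

From G the given relations immediately reach R, H, P.
From those, L, Q — 5 in total.
From those, N — 6 in total.
Nothing else is reachable above G; 6 in all.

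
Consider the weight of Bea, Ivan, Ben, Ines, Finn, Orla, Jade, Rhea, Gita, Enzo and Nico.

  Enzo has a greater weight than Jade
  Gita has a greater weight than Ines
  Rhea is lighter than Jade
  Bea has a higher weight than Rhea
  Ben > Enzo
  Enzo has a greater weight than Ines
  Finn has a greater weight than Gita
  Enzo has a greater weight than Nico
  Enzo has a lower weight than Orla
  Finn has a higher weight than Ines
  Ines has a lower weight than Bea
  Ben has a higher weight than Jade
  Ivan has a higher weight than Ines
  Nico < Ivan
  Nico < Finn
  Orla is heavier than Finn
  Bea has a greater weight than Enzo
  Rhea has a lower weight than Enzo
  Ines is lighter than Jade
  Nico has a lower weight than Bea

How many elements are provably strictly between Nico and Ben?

1

Chaining upward from Nico reaches: Enzo, Bea, Finn, Ivan, Orla.
Chaining downward from Ben reaches: Rhea, Ines, Jade, Enzo.
Strictly between Nico and Ben are those in both lists: Enzo — 1 element.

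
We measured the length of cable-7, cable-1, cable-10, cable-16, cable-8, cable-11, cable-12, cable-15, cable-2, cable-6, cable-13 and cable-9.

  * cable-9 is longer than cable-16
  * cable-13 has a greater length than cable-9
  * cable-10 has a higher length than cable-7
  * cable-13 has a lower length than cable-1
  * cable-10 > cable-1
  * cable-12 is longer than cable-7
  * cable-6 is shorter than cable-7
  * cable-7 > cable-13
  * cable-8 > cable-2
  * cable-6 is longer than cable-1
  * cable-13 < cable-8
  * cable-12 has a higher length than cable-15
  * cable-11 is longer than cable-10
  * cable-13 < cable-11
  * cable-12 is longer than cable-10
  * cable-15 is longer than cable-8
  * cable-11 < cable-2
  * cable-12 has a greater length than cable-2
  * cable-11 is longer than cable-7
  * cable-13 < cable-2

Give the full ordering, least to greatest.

The consecutive links are each given: cable-16 < cable-9; cable-9 < cable-13; cable-13 < cable-1; cable-1 < cable-6; cable-6 < cable-7; cable-7 < cable-10; cable-10 < cable-11; cable-11 < cable-2; cable-2 < cable-8; cable-8 < cable-15; cable-15 < cable-12.

cable-16 < cable-9 < cable-13 < cable-1 < cable-6 < cable-7 < cable-10 < cable-11 < cable-2 < cable-8 < cable-15 < cable-12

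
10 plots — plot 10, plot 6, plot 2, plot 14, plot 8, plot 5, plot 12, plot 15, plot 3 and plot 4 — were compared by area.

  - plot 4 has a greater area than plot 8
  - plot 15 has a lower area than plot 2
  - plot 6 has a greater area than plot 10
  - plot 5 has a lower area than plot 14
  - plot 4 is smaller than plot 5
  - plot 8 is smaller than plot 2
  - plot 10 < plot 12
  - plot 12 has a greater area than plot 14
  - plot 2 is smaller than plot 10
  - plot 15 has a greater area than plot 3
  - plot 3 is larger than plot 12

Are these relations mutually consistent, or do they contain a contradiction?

inconsistent

Chaining the given relations yields plot 12 < plot 3 < plot 15 < plot 2 < plot 10, so plot 12 < plot 10. But one relation states plot 10 < plot 12. These cannot both hold.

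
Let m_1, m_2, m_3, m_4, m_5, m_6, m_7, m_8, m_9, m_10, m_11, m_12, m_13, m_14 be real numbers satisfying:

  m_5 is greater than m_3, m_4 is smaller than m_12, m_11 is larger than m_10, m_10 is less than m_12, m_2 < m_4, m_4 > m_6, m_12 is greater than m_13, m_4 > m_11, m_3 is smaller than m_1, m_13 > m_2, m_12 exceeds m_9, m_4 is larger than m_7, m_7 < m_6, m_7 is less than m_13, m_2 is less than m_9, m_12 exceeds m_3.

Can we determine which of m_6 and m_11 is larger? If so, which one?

undetermined

Following every chain through m_11: above m_11 we get m_4, m_12; below m_11 we get m_10.
m_6 is not reached, and no chain runs the other way from m_6 to m_11.
So the given relations leave the order of m_11 and m_6 undetermined.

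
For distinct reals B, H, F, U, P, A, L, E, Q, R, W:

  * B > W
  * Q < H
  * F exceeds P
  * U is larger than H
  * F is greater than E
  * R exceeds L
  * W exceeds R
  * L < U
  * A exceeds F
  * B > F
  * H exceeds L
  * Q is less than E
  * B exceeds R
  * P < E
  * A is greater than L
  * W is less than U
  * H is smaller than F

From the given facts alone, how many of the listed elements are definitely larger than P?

The elements the relations force above P are E, F, A, B — no chain reaches any other.
That is 4.

4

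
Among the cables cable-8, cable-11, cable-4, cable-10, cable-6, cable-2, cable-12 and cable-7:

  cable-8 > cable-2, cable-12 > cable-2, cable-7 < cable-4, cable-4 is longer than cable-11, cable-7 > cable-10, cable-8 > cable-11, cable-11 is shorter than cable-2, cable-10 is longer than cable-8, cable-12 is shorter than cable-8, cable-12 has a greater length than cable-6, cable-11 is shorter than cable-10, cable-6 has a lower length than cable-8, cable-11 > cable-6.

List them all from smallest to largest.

Nothing is placed below cable-6, so it is least; from there cable-6 < cable-11; cable-11 < cable-2; cable-2 < cable-12; cable-12 < cable-8; cable-8 < cable-10; cable-10 < cable-7; cable-7 < cable-4, each given directly.

cable-6 < cable-11 < cable-2 < cable-12 < cable-8 < cable-10 < cable-7 < cable-4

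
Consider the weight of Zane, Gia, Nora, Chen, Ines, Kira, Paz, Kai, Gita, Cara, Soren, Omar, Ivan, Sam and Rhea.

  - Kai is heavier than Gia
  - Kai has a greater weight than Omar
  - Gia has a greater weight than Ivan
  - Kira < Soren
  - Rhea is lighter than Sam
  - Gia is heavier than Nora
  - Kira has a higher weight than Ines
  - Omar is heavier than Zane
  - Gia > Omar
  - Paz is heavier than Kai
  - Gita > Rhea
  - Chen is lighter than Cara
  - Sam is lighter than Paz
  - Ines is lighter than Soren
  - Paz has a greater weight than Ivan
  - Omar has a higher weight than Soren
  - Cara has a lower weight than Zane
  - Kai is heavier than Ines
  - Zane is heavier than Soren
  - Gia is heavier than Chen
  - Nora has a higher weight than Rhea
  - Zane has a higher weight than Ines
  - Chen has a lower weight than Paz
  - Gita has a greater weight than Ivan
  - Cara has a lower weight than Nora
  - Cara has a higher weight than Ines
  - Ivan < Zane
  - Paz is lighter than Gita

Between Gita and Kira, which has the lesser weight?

Kira

Kira < Soren and Soren < Zane give Kira < Zane.
With Zane < Omar: Kira < Soren < Zane < Omar.
Then Omar < Gia extends the chain to Gia.
Then Gia < Kai extends the chain to Kai.
With Kai < Paz: Kira < Soren < Zane < Omar < Gia < Kai < Paz.
Then Paz < Gita extends the chain to Gita.
So Kira < Gita; Kira is the lighter of the two.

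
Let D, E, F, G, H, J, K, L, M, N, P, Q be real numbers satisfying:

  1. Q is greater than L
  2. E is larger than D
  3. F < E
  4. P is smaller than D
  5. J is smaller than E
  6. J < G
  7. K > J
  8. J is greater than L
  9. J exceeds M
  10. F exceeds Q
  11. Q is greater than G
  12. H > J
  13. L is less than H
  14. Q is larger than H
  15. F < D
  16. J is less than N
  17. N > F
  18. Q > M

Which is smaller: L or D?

L

The relevant relations are L < J; J < G; G < Q; Q < F; F < D.
Chaining these gives L < J < G < Q < F < D.
So L < D; L is the smaller of the two.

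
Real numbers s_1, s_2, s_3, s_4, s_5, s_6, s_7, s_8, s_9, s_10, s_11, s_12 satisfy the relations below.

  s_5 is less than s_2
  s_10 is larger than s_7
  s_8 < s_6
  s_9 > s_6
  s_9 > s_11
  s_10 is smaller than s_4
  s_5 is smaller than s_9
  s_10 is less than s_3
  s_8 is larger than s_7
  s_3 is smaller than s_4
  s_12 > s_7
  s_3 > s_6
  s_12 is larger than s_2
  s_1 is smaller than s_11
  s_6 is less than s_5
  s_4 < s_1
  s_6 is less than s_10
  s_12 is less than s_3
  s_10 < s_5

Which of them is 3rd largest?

s_1

The consecutive relations fix a unique order: s_7 < s_8 < s_6 < s_10 < s_5 < s_2 < s_12 < s_3 < s_4 < s_1 < s_11 < s_9.
The 3rd largest is s_1.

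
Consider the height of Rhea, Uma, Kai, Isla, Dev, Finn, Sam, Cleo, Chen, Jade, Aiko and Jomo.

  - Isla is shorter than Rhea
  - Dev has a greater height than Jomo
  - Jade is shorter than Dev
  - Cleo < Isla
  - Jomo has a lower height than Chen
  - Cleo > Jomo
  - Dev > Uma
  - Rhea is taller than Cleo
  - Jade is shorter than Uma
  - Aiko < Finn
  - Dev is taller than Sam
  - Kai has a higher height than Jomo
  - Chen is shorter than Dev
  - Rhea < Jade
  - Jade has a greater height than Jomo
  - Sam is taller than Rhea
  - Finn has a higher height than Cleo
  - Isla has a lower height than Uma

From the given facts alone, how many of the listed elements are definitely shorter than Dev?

Directly below Dev: Jomo, Chen, Sam, Jade, Uma.
One step further: Isla, Rhea (7 so far).
One step further: Cleo (8 so far).
Nothing else is reachable below Dev; 8 in all.

8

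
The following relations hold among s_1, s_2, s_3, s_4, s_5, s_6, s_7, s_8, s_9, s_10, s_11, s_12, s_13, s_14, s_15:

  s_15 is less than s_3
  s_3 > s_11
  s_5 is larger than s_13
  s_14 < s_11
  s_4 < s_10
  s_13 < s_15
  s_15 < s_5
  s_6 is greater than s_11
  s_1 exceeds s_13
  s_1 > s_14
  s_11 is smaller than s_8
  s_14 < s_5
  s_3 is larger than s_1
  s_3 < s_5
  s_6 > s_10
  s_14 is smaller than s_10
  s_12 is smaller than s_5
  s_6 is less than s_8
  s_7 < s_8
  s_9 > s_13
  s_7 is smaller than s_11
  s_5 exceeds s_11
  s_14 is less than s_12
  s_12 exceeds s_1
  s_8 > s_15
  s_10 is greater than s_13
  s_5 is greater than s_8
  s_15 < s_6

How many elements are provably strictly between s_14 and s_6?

2

The relations place s_14 below s_6. An element lies strictly between them when it is forced above s_14 and also forced below s_6.
Above s_14: {s_1, s_12, s_11, s_10, s_3, s_8, s_5}. Below s_6: {s_13, s_7, s_15, s_11, s_4, s_10}.
Intersection: {s_11, s_10} — 2.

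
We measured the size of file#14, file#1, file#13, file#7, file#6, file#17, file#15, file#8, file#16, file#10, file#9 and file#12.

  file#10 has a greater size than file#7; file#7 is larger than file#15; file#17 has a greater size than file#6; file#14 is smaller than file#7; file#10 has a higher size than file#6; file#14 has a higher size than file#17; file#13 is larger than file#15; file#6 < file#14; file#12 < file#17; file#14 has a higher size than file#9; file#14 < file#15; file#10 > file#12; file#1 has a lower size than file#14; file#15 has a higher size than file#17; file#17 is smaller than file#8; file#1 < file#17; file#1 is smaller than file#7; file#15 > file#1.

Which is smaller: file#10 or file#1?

file#1 < file#17 < file#14 < file#15 < file#7 < file#10, by transitivity through file#17, file#14, file#15, file#7.
So file#1 < file#10; file#1 is the smaller of the two.

file#1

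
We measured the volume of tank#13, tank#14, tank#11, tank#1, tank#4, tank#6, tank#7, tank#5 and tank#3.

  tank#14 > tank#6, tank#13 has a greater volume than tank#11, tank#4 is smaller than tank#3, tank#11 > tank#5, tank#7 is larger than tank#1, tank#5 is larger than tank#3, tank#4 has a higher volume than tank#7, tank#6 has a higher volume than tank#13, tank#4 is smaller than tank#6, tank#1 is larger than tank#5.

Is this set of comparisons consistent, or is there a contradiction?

inconsistent

Chaining the given relations yields tank#1 < tank#7 < tank#4 < tank#3 < tank#5, so tank#1 < tank#5. But one relation states tank#5 < tank#1. These cannot both hold.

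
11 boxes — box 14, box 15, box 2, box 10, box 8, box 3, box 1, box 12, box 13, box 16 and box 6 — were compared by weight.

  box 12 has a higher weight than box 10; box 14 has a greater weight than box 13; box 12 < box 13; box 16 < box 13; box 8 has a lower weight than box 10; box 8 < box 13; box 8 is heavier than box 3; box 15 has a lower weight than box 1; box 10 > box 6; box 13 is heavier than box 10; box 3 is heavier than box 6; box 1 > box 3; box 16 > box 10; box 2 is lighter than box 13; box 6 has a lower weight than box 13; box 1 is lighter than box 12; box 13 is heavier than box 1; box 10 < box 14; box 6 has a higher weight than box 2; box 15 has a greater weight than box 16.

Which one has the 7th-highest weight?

box 10

Chaining the given pairs: box 2 < box 6 < box 3 < box 8 < box 10 < box 16 < box 15 < box 1 < box 12 < box 13 < box 14.
The 7th largest is box 10.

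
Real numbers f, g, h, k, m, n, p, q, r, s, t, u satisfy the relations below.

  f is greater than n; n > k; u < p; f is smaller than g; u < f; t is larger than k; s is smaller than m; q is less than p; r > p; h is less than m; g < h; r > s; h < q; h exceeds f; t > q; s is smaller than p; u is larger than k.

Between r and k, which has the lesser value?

k < n and n < f give k < f.
Then f < h extends the chain to h.
Then h < q extends the chain to q.
Then q < p extends the chain to p.
With p < r: k < n < f < h < q < p < r.
So k < r; k is the smaller of the two.

k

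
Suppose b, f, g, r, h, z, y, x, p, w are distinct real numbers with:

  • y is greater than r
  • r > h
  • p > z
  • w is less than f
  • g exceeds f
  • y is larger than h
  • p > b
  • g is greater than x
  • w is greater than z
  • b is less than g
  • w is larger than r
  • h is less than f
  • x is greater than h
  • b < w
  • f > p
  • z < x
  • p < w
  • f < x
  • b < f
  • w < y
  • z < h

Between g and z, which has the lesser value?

The relevant relations are z < h; h < r; r < w; w < f; f < x; x < g.
Chaining these gives z < h < r < w < f < x < g.
So z < g; z is the smaller of the two.

z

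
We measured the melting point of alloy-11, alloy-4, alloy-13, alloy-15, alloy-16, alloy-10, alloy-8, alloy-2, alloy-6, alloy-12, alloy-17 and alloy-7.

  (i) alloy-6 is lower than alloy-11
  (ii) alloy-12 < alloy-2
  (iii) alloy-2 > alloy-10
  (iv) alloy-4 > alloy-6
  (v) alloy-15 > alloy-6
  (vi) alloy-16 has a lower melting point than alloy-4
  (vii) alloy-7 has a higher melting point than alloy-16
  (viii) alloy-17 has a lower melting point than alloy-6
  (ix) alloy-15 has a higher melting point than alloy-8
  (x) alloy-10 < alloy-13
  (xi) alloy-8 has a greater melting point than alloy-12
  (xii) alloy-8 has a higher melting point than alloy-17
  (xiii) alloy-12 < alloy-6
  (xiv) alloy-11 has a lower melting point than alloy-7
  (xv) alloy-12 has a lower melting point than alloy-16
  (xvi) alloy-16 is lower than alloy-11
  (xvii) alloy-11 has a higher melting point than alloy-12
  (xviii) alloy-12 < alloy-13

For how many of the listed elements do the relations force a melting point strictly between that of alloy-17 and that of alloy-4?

Chaining upward from alloy-17 reaches: alloy-8, alloy-6, alloy-15, alloy-11, alloy-7.
Chaining downward from alloy-4 reaches: alloy-12, alloy-16, alloy-6.
Strictly between alloy-17 and alloy-4 are those in both lists: alloy-6 — 1 element.

1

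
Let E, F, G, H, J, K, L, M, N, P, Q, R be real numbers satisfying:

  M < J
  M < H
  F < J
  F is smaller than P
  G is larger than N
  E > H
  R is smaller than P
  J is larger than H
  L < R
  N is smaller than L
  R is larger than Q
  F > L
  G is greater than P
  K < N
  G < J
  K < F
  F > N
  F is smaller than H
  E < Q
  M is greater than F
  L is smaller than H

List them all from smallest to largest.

K < N < L < F < M < H < E < Q < R < P < G < J

Each adjacent pair is fixed by a given relation: K < N; N < L; L < F; F < M; M < H; H < E; E < Q; Q < R; R < P; P < G; G < J. Chaining them end to end gives the full order.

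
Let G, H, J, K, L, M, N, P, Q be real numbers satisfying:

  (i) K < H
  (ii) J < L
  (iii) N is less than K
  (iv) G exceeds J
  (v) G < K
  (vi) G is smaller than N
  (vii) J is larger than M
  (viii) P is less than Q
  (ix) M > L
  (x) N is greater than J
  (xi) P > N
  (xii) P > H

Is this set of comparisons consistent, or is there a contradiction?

We have J < L stated directly, yet also L < M < J by chaining the others — so L < J. Contradiction.

inconsistent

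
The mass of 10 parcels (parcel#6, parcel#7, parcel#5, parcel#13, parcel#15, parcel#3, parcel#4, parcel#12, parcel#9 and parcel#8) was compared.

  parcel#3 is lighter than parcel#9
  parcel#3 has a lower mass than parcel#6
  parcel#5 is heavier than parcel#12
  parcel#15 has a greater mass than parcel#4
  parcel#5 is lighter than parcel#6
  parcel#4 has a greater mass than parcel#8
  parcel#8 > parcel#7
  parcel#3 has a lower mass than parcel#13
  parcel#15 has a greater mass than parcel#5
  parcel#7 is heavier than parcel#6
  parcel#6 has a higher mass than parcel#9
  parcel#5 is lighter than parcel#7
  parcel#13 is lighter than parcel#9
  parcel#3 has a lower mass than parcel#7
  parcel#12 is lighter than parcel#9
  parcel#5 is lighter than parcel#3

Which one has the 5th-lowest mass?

parcel#9

Chaining the given pairs: parcel#12 < parcel#5 < parcel#3 < parcel#13 < parcel#9 < parcel#6 < parcel#7 < parcel#8 < parcel#4 < parcel#15.
Counting 5 from the smallest end gives parcel#9.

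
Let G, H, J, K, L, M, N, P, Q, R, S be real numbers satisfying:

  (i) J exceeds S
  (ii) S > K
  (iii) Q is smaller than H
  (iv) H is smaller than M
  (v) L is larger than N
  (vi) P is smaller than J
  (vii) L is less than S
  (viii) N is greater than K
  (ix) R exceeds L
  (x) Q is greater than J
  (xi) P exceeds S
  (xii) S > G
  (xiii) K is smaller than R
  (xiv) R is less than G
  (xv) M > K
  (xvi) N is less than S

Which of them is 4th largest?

J

Piecing the relations together gives one ordering: K < N < L < R < G < S < P < J < Q < H < M.
Counting 4 from the largest end gives J.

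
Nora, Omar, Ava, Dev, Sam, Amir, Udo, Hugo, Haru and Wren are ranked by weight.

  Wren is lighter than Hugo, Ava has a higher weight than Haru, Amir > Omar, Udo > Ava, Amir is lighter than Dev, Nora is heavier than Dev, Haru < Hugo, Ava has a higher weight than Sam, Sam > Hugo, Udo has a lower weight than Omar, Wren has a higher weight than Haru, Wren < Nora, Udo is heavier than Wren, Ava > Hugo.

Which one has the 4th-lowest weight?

Sam

The consecutive relations fix a unique order: Haru < Wren < Hugo < Sam < Ava < Udo < Omar < Amir < Dev < Nora.
Counting 4 from the smallest end gives Sam.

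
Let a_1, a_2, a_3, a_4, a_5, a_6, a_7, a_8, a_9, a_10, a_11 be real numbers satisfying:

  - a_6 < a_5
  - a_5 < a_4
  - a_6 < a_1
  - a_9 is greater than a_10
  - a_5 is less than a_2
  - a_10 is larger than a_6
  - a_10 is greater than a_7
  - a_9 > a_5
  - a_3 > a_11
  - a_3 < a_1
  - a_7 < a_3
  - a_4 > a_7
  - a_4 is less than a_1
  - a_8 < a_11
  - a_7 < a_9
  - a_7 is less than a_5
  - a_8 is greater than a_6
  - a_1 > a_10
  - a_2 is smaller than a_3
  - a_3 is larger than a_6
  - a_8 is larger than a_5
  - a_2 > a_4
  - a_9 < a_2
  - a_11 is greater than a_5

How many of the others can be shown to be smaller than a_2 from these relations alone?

Directly below a_2: a_5, a_9, a_4.
One step further: a_7, a_6, a_10 (6 so far).
No other element is forced below a_2 by the given relations, so the count is 6.

6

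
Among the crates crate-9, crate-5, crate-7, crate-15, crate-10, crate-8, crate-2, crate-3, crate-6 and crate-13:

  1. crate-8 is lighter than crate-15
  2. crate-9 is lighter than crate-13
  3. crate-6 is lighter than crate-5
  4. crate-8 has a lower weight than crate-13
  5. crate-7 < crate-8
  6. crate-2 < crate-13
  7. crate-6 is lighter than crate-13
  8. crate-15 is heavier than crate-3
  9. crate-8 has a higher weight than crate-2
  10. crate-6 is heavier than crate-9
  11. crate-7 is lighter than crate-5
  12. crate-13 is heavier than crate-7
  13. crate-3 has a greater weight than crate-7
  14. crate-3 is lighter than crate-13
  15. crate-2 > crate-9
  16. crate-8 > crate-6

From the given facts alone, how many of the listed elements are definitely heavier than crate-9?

From crate-9 the given relations immediately reach crate-2, crate-6, crate-13.
From those, crate-8, crate-5 — 5 in total.
From those, crate-15 — 6 in total.
Nothing else is reachable above crate-9; 6 in all.

6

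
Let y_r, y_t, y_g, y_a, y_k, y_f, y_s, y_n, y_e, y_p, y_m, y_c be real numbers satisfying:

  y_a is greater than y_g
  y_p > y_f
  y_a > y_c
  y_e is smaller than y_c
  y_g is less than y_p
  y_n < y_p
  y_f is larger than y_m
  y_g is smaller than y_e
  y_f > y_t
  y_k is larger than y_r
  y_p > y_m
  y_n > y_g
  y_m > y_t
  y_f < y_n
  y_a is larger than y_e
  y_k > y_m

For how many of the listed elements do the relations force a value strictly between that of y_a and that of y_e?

1

The relations place y_e below y_a. An element lies strictly between them when it is forced above y_e and also forced below y_a.
Above y_e: {y_c}. Below y_a: {y_g, y_c}.
Intersection: {y_c} — 1.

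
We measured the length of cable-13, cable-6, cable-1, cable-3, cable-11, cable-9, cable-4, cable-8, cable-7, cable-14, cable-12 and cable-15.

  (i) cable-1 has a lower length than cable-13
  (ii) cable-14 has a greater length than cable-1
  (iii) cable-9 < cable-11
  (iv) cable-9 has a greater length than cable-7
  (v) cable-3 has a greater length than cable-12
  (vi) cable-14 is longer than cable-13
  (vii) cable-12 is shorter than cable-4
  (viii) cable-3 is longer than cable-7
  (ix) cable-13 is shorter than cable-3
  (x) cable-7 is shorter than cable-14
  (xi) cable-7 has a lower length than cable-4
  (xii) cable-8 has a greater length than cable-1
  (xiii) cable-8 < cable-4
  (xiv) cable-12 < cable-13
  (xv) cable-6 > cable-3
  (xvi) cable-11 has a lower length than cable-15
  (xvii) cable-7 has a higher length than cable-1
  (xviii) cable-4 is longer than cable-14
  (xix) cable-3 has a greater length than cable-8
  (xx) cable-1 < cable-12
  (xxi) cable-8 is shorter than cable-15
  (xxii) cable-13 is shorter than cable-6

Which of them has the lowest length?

cable-1

cable-12 is not least since cable-1 < cable-12; cable-7 is not least since cable-1 < cable-7; cable-9 is not least since cable-7 < cable-9; cable-11 is not least since cable-9 < cable-11; cable-8 is not least since cable-1 < cable-8; cable-13 is not least since cable-12 < cable-13; cable-14 is not least since cable-1 < cable-14; cable-3 is not least since cable-7 < cable-3; cable-6 is not least since cable-3 < cable-6; cable-4 is not least since cable-8 < cable-4; cable-15 is not least since cable-11 < cable-15.
Only cable-1 has nothing below it, so cable-1 is the lowest length.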